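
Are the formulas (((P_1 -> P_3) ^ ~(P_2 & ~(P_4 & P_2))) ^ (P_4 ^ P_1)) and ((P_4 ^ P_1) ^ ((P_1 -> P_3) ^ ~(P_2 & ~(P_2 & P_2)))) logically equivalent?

not equivalent

P_1 | P_2 | P_3 | P_4 | φ | ψ
--- | --- | --- | --- | - | -
 0  |  0  |  0  |  0  | 0 | 0
 0  |  0  |  0  |  1  | 1 | 1
 0  |  0  |  1  |  0  | 0 | 0
 0  |  0  |  1  |  1  | 1 | 1
 0  |  1  |  0  |  0  | 1 | 0
 0  |  1  |  0  |  1  | 1 | 1
 0  |  1  |  1  |  0  | 1 | 0
 0  |  1  |  1  |  1  | 1 | 1
 1  |  0  |  0  |  0  | 0 | 0
 1  |  0  |  0  |  1  | 1 | 1
 1  |  0  |  1  |  0  | 1 | 1
 1  |  0  |  1  |  1  | 0 | 0
 1  |  1  |  0  |  0  | 1 | 0
 1  |  1  |  0  |  1  | 1 | 1
 1  |  1  |  1  |  0  | 0 | 1
 1  |  1  |  1  |  1  | 0 | 0
The columns differ at P_1=0, P_2=1, P_3=0, P_4=0 (φ=1, ψ=0), so they are not equivalent.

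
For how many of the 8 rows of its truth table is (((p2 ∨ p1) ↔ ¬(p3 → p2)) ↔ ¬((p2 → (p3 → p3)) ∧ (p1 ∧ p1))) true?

4

  p1  |   p2  |   p3  | (p2 ∨ p1) | (p3 → p2) | ¬(p3 → p2) | ((p2 ∨ p1) ↔ ¬(p3 → p2)) | (p3 → p3) | (p2 → (p3 → p3)) | (p1 ∧ p1) |   φ  
----- | ----- | ----- | --------- | --------- | ---------- | ------------------------ | --------- | ---------------- | --------- | -----
 True |  True |  True |    True   |    True   |   False    |          False           |    True   |       True       |    True   |  True
 True |  True | False |    True   |    True   |   False    |          False           |    True   |       True       |    True   |  True
 True | False |  True |    True   |   False   |    True    |           True           |    True   |       True       |    True   | False
 True | False | False |    True   |    True   |   False    |          False           |    True   |       True       |    True   |  True
False |  True |  True |    True   |    True   |   False    |          False           |    True   |       True       |   False   | False
False |  True | False |    True   |    True   |   False    |          False           |    True   |       True       |   False   | False
False | False |  True |   False   |   False   |    True    |          False           |    True   |       True       |   False   | False
False | False | False |   False   |    True   |   False    |           True           |    True   |       True       |   False   |  True
The formula is true on 4 of the 8 rows.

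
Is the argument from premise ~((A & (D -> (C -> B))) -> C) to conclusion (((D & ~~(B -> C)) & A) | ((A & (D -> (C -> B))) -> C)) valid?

no

A | B | C | D | φ | ψ
- | - | - | - | - | -
T | T | T | T | F | T
T | T | T | F | F | T
T | T | F | T | T | F
T | T | F | F | T | F
T | F | T | T | F | T
T | F | T | F | F | T
T | F | F | T | T | T
T | F | F | F | T | F
F | T | T | T | F | T
F | T | T | F | F | T
F | T | F | T | F | T
F | T | F | F | F | T
F | F | T | T | F | T
F | F | T | F | F | T
F | F | F | T | F | T
F | F | F | F | F | T
At A=T, B=T, C=F, D=T we have φ true but ψ false, so φ does not entail ψ.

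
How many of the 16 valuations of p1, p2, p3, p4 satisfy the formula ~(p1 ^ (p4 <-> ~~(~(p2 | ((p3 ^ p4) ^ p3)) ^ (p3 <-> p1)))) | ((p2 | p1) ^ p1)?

10

p1  p2  p3  p4     (p3 ^ p4)  ((p3 ^ p4) ^ p3)  (p2 | ((p3 ^ p4) ^ p3))  ~(p2 | ((p3 ^ p4) ^ p3))  (p3 <-> p1)  (p2 | p1)  ((p2 | p1) ^ p1)  φ
1   1   1   1          0             1                     1                        0                   1           1             0          1
1   1   1   0          1             0                     1                        0                   1           1             0          0
1   1   0   1          1             1                     1                        0                   0           1             0          0
1   1   0   0          0             0                     1                        0                   0           1             0          1
1   0   1   1          0             1                     1                        0                   1           1             0          1
1   0   1   0          1             0                     0                        1                   1           1             0          1
1   0   0   1          1             1                     1                        0                   0           1             0          0
1   0   0   0          0             0                     0                        1                   0           1             0          0
0   1   1   1          0             1                     1                        0                   0           1             1          1
0   1   1   0          1             0                     1                        0                   0           1             1          1
0   1   0   1          1             1                     1                        0                   1           1             1          1
0   1   0   0          0             0                     1                        0                   1           1             1          1
0   0   1   1          0             1                     1                        0                   0           0             0          1
0   0   1   0          1             0                     0                        1                   0           0             0          1
0   0   0   1          1             1                     1                        0                   1           0             0          0
0   0   0   0          0             0                     0                        1                   1           0             0          0
The formula is true on 10 of the 16 rows.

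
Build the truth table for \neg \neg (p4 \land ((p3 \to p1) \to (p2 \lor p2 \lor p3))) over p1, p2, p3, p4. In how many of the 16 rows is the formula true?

6

  p1  |   p2  |   p3  |   p4  | (p3 \to p1) | (p2 \lor p2 \lor p3) |   φ  
----- | ----- | ----- | ----- | ----------- | -------------------- | -----
 True |  True |  True |  True |     True    |         True         |  True
 True |  True |  True | False |     True    |         True         | False
 True |  True | False |  True |     True    |         True         |  True
 True |  True | False | False |     True    |         True         | False
 True | False |  True |  True |     True    |         True         |  True
 True | False |  True | False |     True    |         True         | False
 True | False | False |  True |     True    |        False         | False
 True | False | False | False |     True    |        False         | False
False |  True |  True |  True |    False    |         True         |  True
False |  True |  True | False |    False    |         True         | False
False |  True | False |  True |     True    |         True         |  True
False |  True | False | False |     True    |         True         | False
False | False |  True |  True |    False    |         True         |  True
False | False |  True | False |    False    |         True         | False
False | False | False |  True |     True    |        False         | False
False | False | False | False |     True    |        False         | False
The formula is true on 6 of the 16 rows.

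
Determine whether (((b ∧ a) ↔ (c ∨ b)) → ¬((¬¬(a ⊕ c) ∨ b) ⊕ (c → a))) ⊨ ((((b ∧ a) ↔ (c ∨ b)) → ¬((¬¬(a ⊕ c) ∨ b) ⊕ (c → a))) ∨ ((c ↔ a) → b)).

yes

  a   |   b   |   c   ||   φ   |   ψ  
False | False | False || False | False
False | False |  True ||  True |  True
False |  True | False ||  True |  True
False |  True |  True ||  True |  True
 True | False | False ||  True |  True
 True | False |  True ||  True |  True
 True |  True | False ||  True |  True
 True |  True |  True ||  True |  True
In every row where φ is true, ψ is also true, so φ ⊨ ψ.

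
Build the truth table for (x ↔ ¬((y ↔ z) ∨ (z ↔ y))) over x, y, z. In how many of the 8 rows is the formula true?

x  y  z  |  (y ↔ z)  (z ↔ y)  ((y ↔ z) ∨ (z ↔ y))  ¬((y ↔ z) ∨ (z ↔ y))  (x ↔ ¬((y ↔ z) ∨ (z ↔ y)))
T  T  T  |     T        T              T                    F                        F             
T  T  F  |     F        F              F                    T                        T             
T  F  T  |     F        F              F                    T                        T             
T  F  F  |     T        T              T                    F                        F             
F  T  T  |     T        T              T                    F                        T             
F  T  F  |     F        F              F                    T                        F             
F  F  T  |     F        F              F                    T                        F             
F  F  F  |     T        T              T                    F                        T             
The formula is true on 4 of the 8 rows.

4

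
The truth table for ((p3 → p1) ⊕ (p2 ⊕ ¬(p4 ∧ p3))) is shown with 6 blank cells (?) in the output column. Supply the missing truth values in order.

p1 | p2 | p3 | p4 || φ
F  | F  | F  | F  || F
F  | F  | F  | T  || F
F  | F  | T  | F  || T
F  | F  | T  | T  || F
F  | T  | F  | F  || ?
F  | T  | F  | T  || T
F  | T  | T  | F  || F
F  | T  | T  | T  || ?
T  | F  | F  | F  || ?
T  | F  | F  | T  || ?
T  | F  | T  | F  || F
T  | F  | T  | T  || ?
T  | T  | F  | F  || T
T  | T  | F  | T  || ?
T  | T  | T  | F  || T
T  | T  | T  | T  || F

T, T, F, F, T, T

Row p1=F, p2=T, p3=F, p4=F: (p3 → p1) = T, (p2 ⊕ ¬(p4 ∧ p3)) = F, so the formula = T.
Row p1=F, p2=T, p3=T, p4=T: (p3 → p1) = F, (p2 ⊕ ¬(p4 ∧ p3)) = T, so the formula = T.
Row p1=T, p2=F, p3=F, p4=F: (p3 → p1) = T, (p2 ⊕ ¬(p4 ∧ p3)) = T, so the formula = F.
Row p1=T, p2=F, p3=F, p4=T: (p3 → p1) = T, (p2 ⊕ ¬(p4 ∧ p3)) = T, so the formula = F.
Row p1=T, p2=F, p3=T, p4=T: (p3 → p1) = T, (p2 ⊕ ¬(p4 ∧ p3)) = F, so the formula = T.
Row p1=T, p2=T, p3=F, p4=T: (p3 → p1) = T, (p2 ⊕ ¬(p4 ∧ p3)) = F, so the formula = T.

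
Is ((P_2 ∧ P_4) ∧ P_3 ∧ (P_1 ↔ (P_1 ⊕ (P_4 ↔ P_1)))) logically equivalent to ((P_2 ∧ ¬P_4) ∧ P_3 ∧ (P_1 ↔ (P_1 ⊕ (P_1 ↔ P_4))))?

not equivalent

P_1 | P_2 | P_3 | P_4 | φ | ψ
--- | --- | --- | --- | - | -
 F  |  F  |  F  |  F  | F | F
 F  |  F  |  F  |  T  | F | F
 F  |  F  |  T  |  F  | F | F
 F  |  F  |  T  |  T  | F | F
 F  |  T  |  F  |  F  | F | F
 F  |  T  |  F  |  T  | F | F
 F  |  T  |  T  |  F  | F | F
 F  |  T  |  T  |  T  | T | F
 T  |  F  |  F  |  F  | F | F
 T  |  F  |  F  |  T  | F | F
 T  |  F  |  T  |  F  | F | F
 T  |  F  |  T  |  T  | F | F
 T  |  T  |  F  |  F  | F | F
 T  |  T  |  F  |  T  | F | F
 T  |  T  |  T  |  F  | F | T
 T  |  T  |  T  |  T  | F | F
The columns differ at P_1=F, P_2=T, P_3=T, P_4=T (φ=T, ψ=F), so they are not equivalent.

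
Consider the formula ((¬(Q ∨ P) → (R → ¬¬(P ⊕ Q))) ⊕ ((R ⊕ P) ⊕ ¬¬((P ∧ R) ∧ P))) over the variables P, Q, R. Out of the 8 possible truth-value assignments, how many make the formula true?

3

P | Q | R | (Q ∨ P) | ¬(Q ∨ P) | (P ⊕ Q) | ¬(P ⊕ Q) | ¬¬(P ⊕ Q) | (R → ¬¬(P ⊕ Q)) | (¬(Q ∨ P) → (R → ¬¬(P ⊕ Q))) | (R ⊕ P) | (P ∧ R) | ((P ∧ R) ∧ P) | ¬((P ∧ R) ∧ P) | ¬¬((P ∧ R) ∧ P) | ((R ⊕ P) ⊕ ¬¬((P ∧ R) ∧ P)) | φ
- | - | - | ------- | -------- | ------- | -------- | --------- | --------------- | ---------------------------- | ------- | ------- | ------------- | -------------- | --------------- | --------------------------- | -
1 | 1 | 1 |    1    |    0     |    0    |    1     |     0     |        0        |              1               |    0    |    1    |       1       |       0        |        1        |              1              | 0
1 | 1 | 0 |    1    |    0     |    0    |    1     |     0     |        1        |              1               |    1    |    0    |       0       |       1        |        0        |              1              | 0
1 | 0 | 1 |    1    |    0     |    1    |    0     |     1     |        1        |              1               |    0    |    1    |       1       |       0        |        1        |              1              | 0
1 | 0 | 0 |    1    |    0     |    1    |    0     |     1     |        1        |              1               |    1    |    0    |       0       |       1        |        0        |              1              | 0
0 | 1 | 1 |    1    |    0     |    1    |    0     |     1     |        1        |              1               |    1    |    0    |       0       |       1        |        0        |              1              | 0
0 | 1 | 0 |    1    |    0     |    1    |    0     |     1     |        1        |              1               |    0    |    0    |       0       |       1        |        0        |              0              | 1
0 | 0 | 1 |    0    |    1     |    0    |    1     |     0     |        0        |              0               |    1    |    0    |       0       |       1        |        0        |              1              | 1
0 | 0 | 0 |    0    |    1     |    0    |    1     |     0     |        1        |              1               |    0    |    0    |       0       |       1        |        0        |              0              | 1
The formula is true on 3 of the 8 rows.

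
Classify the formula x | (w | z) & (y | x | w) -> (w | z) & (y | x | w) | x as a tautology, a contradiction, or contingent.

  x      y      z      w       (w | z)  (y | x | w)  ((w | z) & (y | x | w))    φ  
 True   True   True   True       True       True               True            True
 True   True   True  False       True       True               True            True
 True   True  False   True       True       True               True            True
 True   True  False  False      False       True              False            True
 True  False   True   True       True       True               True            True
 True  False   True  False       True       True               True            True
 True  False  False   True       True       True               True            True
 True  False  False  False      False       True              False            True
False   True   True   True       True       True               True            True
False   True   True  False       True       True               True            True
False   True  False   True       True       True               True            True
False   True  False  False      False       True              False            True
False  False   True   True       True       True               True            True
False  False   True  False       True      False              False            True
False  False  False   True       True       True               True            True
False  False  False  False      False      False              False            True
Every row is True, so the formula is a tautology.

tautology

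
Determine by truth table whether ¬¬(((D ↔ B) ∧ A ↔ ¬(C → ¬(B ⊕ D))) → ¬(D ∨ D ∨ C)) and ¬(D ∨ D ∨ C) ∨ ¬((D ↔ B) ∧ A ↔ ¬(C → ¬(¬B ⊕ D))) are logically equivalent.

A | B | C | D || φ | ψ
T | T | T | T || T | F
T | T | T | F || T | F
T | T | F | T || T | T
T | T | F | F || T | T
T | F | T | T || T | F
T | F | T | F || T | F
T | F | F | T || F | F
T | F | F | F || T | T
F | T | T | T || F | T
F | T | T | F || T | F
F | T | F | T || F | F
F | T | F | F || T | T
F | F | T | T || T | F
F | F | T | F || F | T
F | F | F | T || F | F
F | F | F | F || T | T
The columns differ at A=T, B=T, C=T, D=T (φ=T, ψ=F), so they are not equivalent.

not equivalent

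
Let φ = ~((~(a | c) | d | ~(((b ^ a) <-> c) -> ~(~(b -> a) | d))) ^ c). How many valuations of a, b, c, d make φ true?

  a      b      c      d       (a | c)  ~(a | c)  (b ^ a)  ((b ^ a) <-> c)  (b -> a)  ~(b -> a)  (~(b -> a) | d)  ~(~(b -> a) | d)    φ  
 True   True   True   True       True    False     False        False         True      False          True            False         True
 True   True   True  False       True    False     False        False         True      False         False             True        False
 True   True  False   True       True    False     False         True         True      False          True            False        False
 True   True  False  False       True    False     False         True         True      False         False             True         True
 True  False   True   True       True    False      True         True         True      False          True            False         True
 True  False   True  False       True    False      True         True         True      False         False             True        False
 True  False  False   True       True    False      True        False         True      False          True            False        False
 True  False  False  False       True    False      True        False         True      False         False             True         True
False   True   True   True       True    False      True         True        False       True          True            False         True
False   True   True  False       True    False      True         True        False       True          True            False         True
False   True  False   True      False     True      True        False        False       True          True            False        False
False   True  False  False      False     True      True        False        False       True          True            False        False
False  False   True   True       True    False     False        False         True      False          True            False         True
False  False   True  False       True    False     False        False         True      False         False             True        False
False  False  False   True      False     True     False         True         True      False          True            False        False
False  False  False  False      False     True     False         True         True      False         False             True        False
The formula is true on 7 of the 16 rows.

7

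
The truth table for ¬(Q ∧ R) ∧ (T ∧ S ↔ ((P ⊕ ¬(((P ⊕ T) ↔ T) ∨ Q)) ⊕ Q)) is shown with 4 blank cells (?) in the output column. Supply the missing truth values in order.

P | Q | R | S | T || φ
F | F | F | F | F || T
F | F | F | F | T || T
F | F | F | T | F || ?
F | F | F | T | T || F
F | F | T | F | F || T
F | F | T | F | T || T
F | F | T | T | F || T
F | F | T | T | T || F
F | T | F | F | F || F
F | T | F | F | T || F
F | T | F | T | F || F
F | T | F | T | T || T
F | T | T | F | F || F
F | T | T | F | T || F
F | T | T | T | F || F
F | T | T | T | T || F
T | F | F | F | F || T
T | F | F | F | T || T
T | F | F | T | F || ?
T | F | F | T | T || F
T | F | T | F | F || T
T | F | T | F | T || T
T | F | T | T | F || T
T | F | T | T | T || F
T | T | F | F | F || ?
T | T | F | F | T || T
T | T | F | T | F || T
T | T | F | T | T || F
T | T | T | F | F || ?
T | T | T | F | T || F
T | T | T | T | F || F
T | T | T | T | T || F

Row P=F, Q=F, R=F, S=T, T=F: ¬(Q ∧ R) = T, (T ∧ S ↔ ((P ⊕ ¬(((P ⊕ T) ↔ T) ∨ Q)) ⊕ Q)) = T, so the formula = T.
Row P=T, Q=F, R=F, S=T, T=F: ¬(Q ∧ R) = T, (T ∧ S ↔ ((P ⊕ ¬(((P ⊕ T) ↔ T) ∨ Q)) ⊕ Q)) = T, so the formula = T.
Row P=T, Q=T, R=F, S=F, T=F: ¬(Q ∧ R) = T, (T ∧ S ↔ ((P ⊕ ¬(((P ⊕ T) ↔ T) ∨ Q)) ⊕ Q)) = T, so the formula = T.
Row P=T, Q=T, R=T, S=F, T=F: ¬(Q ∧ R) = F, (T ∧ S ↔ ((P ⊕ ¬(((P ⊕ T) ↔ T) ∨ Q)) ⊕ Q)) = T, so the formula = F.

T, T, T, F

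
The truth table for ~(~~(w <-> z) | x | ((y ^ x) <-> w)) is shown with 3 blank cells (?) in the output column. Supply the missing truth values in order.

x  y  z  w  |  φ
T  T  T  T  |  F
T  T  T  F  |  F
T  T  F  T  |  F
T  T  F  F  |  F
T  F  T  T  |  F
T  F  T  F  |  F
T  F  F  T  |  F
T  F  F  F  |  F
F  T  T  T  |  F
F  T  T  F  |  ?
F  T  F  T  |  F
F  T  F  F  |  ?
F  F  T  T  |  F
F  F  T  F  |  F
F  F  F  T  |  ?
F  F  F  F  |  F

T, F, T

Row x=F, y=T, z=T, w=F: ~~(w <-> z) = F, ((y ^ x) <-> w) = F, (~~(w <-> z) | x | ((y ^ x) <-> w)) = F, so the formula = T.
Row x=F, y=T, z=F, w=F: ~~(w <-> z) = T, ((y ^ x) <-> w) = F, (~~(w <-> z) | x | ((y ^ x) <-> w)) = T, so the formula = F.
Row x=F, y=F, z=F, w=T: ~~(w <-> z) = F, ((y ^ x) <-> w) = F, (~~(w <-> z) | x | ((y ^ x) <-> w)) = F, so the formula = T.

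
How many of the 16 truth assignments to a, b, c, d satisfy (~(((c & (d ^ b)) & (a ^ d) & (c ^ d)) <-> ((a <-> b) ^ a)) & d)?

4

  a   |   b   |   c   |   d   | (d ^ b) | (c & (d ^ b)) | (a ^ d) | (c ^ d) | (a <-> b) | ((a <-> b) ^ a) |   φ  
----- | ----- | ----- | ----- | ------- | ------------- | ------- | ------- | --------- | --------------- | -----
 True |  True |  True |  True |  False  |     False     |  False  |  False  |    True   |      False      | False
 True |  True |  True | False |   True  |      True     |   True  |   True  |    True   |      False      | False
 True |  True | False |  True |  False  |     False     |  False  |   True  |    True   |      False      | False
 True |  True | False | False |   True  |     False     |   True  |  False  |    True   |      False      | False
 True | False |  True |  True |   True  |      True     |  False  |  False  |   False   |       True      |  True
 True | False |  True | False |  False  |     False     |   True  |   True  |   False   |       True      | False
 True | False | False |  True |   True  |     False     |  False  |   True  |   False   |       True      |  True
 True | False | False | False |  False  |     False     |   True  |  False  |   False   |       True      | False
False |  True |  True |  True |  False  |     False     |   True  |  False  |   False   |      False      | False
False |  True |  True | False |   True  |      True     |  False  |   True  |   False   |      False      | False
False |  True | False |  True |  False  |     False     |   True  |   True  |   False   |      False      | False
False |  True | False | False |   True  |     False     |  False  |  False  |   False   |      False      | False
False | False |  True |  True |   True  |      True     |   True  |  False  |    True   |       True      |  True
False | False |  True | False |  False  |     False     |  False  |   True  |    True   |       True      | False
False | False | False |  True |   True  |     False     |   True  |   True  |    True   |       True      |  True
False | False | False | False |  False  |     False     |  False  |  False  |    True   |       True      | False
The formula is true on 4 of the 16 rows.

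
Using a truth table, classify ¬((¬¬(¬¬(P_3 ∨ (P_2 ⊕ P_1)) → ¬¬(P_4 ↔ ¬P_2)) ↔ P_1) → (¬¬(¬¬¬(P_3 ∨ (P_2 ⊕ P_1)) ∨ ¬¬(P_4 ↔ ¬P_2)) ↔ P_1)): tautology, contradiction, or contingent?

contradiction

P_1  P_2  P_3  P_4  |  (P_2 ⊕ P_1)  (P_3 ∨ (P_2 ⊕ P_1))  ¬(P_3 ∨ (P_2 ⊕ P_1))  ¬¬(P_3 ∨ (P_2 ⊕ P_1))  ¬P_2  (P_4 ↔ ¬P_2)  ¬(P_4 ↔ ¬P_2)  ¬¬(P_4 ↔ ¬P_2)  ¬¬¬(P_3 ∨ (P_2 ⊕ P_1))  φ
 T    T    T    T   |       F                T                    F                      T             F         F              T              F                   F             F
 T    T    T    F   |       F                T                    F                      T             F         T              F              T                   F             F
 T    T    F    T   |       F                F                    T                      F             F         F              T              F                   T             F
 T    T    F    F   |       F                F                    T                      F             F         T              F              T                   T             F
 T    F    T    T   |       T                T                    F                      T             T         T              F              T                   F             F
 T    F    T    F   |       T                T                    F                      T             T         F              T              F                   F             F
 T    F    F    T   |       T                T                    F                      T             T         T              F              T                   F             F
 T    F    F    F   |       T                T                    F                      T             T         F              T              F                   F             F
 F    T    T    T   |       T                T                    F                      T             F         F              T              F                   F             F
 F    T    T    F   |       T                T                    F                      T             F         T              F              T                   F             F
 F    T    F    T   |       T                T                    F                      T             F         F              T              F                   F             F
 F    T    F    F   |       T                T                    F                      T             F         T              F              T                   F             F
 F    F    T    T   |       F                T                    F                      T             T         T              F              T                   F             F
 F    F    T    F   |       F                T                    F                      T             T         F              T              F                   F             F
 F    F    F    T   |       F                F                    T                      F             T         T              F              T                   T             F
 F    F    F    F   |       F                F                    T                      F             T         F              T              F                   T             F
Every row is F, so the formula is a contradiction.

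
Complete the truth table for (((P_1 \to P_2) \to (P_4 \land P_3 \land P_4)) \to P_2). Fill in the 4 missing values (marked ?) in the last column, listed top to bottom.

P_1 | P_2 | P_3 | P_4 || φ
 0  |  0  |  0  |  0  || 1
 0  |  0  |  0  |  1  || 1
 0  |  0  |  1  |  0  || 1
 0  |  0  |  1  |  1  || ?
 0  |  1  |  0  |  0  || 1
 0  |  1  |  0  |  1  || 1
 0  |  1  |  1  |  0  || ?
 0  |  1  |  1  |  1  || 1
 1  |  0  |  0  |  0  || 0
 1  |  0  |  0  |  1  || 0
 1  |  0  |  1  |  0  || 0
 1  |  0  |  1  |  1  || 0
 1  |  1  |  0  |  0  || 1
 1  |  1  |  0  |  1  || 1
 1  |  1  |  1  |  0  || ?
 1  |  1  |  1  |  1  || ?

0, 1, 1, 1

Row P_1=0, P_2=0, P_3=1, P_4=1: ((P_1 \to P_2) \to (P_4 \land P_3 \land P_4)) = 1, so the formula = 0.
Row P_1=0, P_2=1, P_3=1, P_4=0: ((P_1 \to P_2) \to (P_4 \land P_3 \land P_4)) = 0, so the formula = 1.
Row P_1=1, P_2=1, P_3=1, P_4=0: ((P_1 \to P_2) \to (P_4 \land P_3 \land P_4)) = 0, so the formula = 1.
Row P_1=1, P_2=1, P_3=1, P_4=1: ((P_1 \to P_2) \to (P_4 \land P_3 \land P_4)) = 1, so the formula = 1.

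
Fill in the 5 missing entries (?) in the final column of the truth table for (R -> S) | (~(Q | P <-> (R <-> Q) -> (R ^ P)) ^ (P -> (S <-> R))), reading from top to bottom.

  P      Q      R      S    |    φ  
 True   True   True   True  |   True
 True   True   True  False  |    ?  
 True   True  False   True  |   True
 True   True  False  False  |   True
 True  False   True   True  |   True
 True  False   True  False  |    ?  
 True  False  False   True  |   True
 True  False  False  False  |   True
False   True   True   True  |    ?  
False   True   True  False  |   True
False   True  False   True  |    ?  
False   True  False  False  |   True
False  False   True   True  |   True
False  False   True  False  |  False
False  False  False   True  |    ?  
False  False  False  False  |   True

True, False, True, True, True

Row P=True, Q=True, R=True, S=False: (R -> S) = False, (~(Q | P <-> (R <-> Q) -> (R ^ P)) ^ (P -> (S <-> R))) = True, so the formula = True.
Row P=True, Q=False, R=True, S=False: (R -> S) = False, (~(Q | P <-> (R <-> Q) -> (R ^ P)) ^ (P -> (S <-> R))) = False, so the formula = False.
Row P=False, Q=True, R=True, S=True: (R -> S) = True, (~(Q | P <-> (R <-> Q) -> (R ^ P)) ^ (P -> (S <-> R))) = True, so the formula = True.
Row P=False, Q=True, R=False, S=True: (R -> S) = True, (~(Q | P <-> (R <-> Q) -> (R ^ P)) ^ (P -> (S <-> R))) = True, so the formula = True.
Row P=False, Q=False, R=False, S=True: (R -> S) = True, (~(Q | P <-> (R <-> Q) -> (R ^ P)) ^ (P -> (S <-> R))) = True, so the formula = True.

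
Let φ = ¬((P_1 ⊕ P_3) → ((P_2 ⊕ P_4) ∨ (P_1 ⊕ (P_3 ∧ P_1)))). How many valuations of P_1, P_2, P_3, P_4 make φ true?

2

P_1  P_2  P_3  P_4  |  φ
 1    1    1    1   |  0
 1    1    1    0   |  0
 1    1    0    1   |  0
 1    1    0    0   |  0
 1    0    1    1   |  0
 1    0    1    0   |  0
 1    0    0    1   |  0
 1    0    0    0   |  0
 0    1    1    1   |  1
 0    1    1    0   |  0
 0    1    0    1   |  0
 0    1    0    0   |  0
 0    0    1    1   |  0
 0    0    1    0   |  1
 0    0    0    1   |  0
 0    0    0    0   |  0
The formula is true on 2 of the 16 rows.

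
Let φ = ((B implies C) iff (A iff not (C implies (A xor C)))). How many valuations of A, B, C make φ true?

6

A | B | C | (B implies C) | (A xor C) | (C implies (A xor C)) | not (C implies (A xor C)) | φ
- | - | - | ------------- | --------- | --------------------- | ------------------------- | -
F | F | F |       T       |     F     |           T           |             F             | T
F | F | T |       T       |     T     |           T           |             F             | T
F | T | F |       F       |     F     |           T           |             F             | F
F | T | T |       T       |     T     |           T           |             F             | T
T | F | F |       T       |     T     |           T           |             F             | F
T | F | T |       T       |     F     |           F           |             T             | T
T | T | F |       F       |     T     |           T           |             F             | T
T | T | T |       T       |     F     |           F           |             T             | T
The formula is true on 6 of the 8 rows.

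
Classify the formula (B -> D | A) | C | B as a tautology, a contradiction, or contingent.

tautology

A  B  C  D     ((B -> (D | A)) | (C | B))
F  F  F  F                 T             
F  F  F  T                 T             
F  F  T  F                 T             
F  F  T  T                 T             
F  T  F  F                 T             
F  T  F  T                 T             
F  T  T  F                 T             
F  T  T  T                 T             
T  F  F  F                 T             
T  F  F  T                 T             
T  F  T  F                 T             
T  F  T  T                 T             
T  T  F  F                 T             
T  T  F  T                 T             
T  T  T  F                 T             
T  T  T  T                 T             
Every row is T, so the formula is a tautology.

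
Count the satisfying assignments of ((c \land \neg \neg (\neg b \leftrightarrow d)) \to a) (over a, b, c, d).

a | b | c | d || \neg b | (\neg b \leftrightarrow d) | φ
T | T | T | T ||   F    |             F              | T
T | T | T | F ||   F    |             T              | T
T | T | F | T ||   F    |             F              | T
T | T | F | F ||   F    |             T              | T
T | F | T | T ||   T    |             T              | T
T | F | T | F ||   T    |             F              | T
T | F | F | T ||   T    |             T              | T
T | F | F | F ||   T    |             F              | T
F | T | T | T ||   F    |             F              | T
F | T | T | F ||   F    |             T              | F
F | T | F | T ||   F    |             F              | T
F | T | F | F ||   F    |             T              | T
F | F | T | T ||   T    |             T              | F
F | F | T | F ||   T    |             F              | T
F | F | F | T ||   T    |             T              | T
F | F | F | F ||   T    |             F              | T
The formula is true on 14 of the 16 rows.

14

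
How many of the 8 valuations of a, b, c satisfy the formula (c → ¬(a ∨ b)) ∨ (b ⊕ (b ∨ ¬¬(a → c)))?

  a   |   b   |   c   ||   φ  
False | False | False ||  True
False | False |  True ||  True
False |  True | False ||  True
False |  True |  True || False
 True | False | False ||  True
 True | False |  True ||  True
 True |  True | False ||  True
 True |  True |  True || False
The formula is true on 6 of the 8 rows.

6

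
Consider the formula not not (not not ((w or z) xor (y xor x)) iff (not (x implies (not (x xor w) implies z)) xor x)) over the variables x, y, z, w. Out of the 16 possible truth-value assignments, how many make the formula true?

8

x | y | z | w | (w or z) | (y xor x) | ((w or z) xor (y xor x)) | not ((w or z) xor (y xor x)) | (x xor w) | not (x xor w) | (not (x xor w) implies z) | φ
- | - | - | - | -------- | --------- | ------------------------ | ---------------------------- | --------- | ------------- | ------------------------- | -
F | F | F | F |    F     |     F     |            F             |              T               |     F     |       T       |             F             | T
F | F | F | T |    T     |     F     |            T             |              F               |     T     |       F       |             T             | F
F | F | T | F |    T     |     F     |            T             |              F               |     F     |       T       |             T             | F
F | F | T | T |    T     |     F     |            T             |              F               |     T     |       F       |             T             | F
F | T | F | F |    F     |     T     |            T             |              F               |     F     |       T       |             F             | F
F | T | F | T |    T     |     T     |            F             |              T               |     T     |       F       |             T             | T
F | T | T | F |    T     |     T     |            F             |              T               |     F     |       T       |             T             | T
F | T | T | T |    T     |     T     |            F             |              T               |     T     |       F       |             T             | T
T | F | F | F |    F     |     T     |            T             |              F               |     T     |       F       |             T             | T
T | F | F | T |    T     |     T     |            F             |              T               |     F     |       T       |             F             | T
T | F | T | F |    T     |     T     |            F             |              T               |     T     |       F       |             T             | F
T | F | T | T |    T     |     T     |            F             |              T               |     F     |       T       |             T             | F
T | T | F | F |    F     |     F     |            F             |              T               |     T     |       F       |             T             | F
T | T | F | T |    T     |     F     |            T             |              F               |     F     |       T       |             F             | F
T | T | T | F |    T     |     F     |            T             |              F               |     T     |       F       |             T             | T
T | T | T | T |    T     |     F     |            T             |              F               |     F     |       T       |             T             | T
The formula is true on 8 of the 16 rows.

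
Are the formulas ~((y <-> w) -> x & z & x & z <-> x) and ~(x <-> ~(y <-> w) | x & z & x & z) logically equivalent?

x | y | z | w | φ | ψ
- | - | - | - | - | -
1 | 1 | 1 | 1 | 0 | 0
1 | 1 | 1 | 0 | 0 | 0
1 | 1 | 0 | 1 | 1 | 1
1 | 1 | 0 | 0 | 0 | 0
1 | 0 | 1 | 1 | 0 | 0
1 | 0 | 1 | 0 | 0 | 0
1 | 0 | 0 | 1 | 0 | 0
1 | 0 | 0 | 0 | 1 | 1
0 | 1 | 1 | 1 | 0 | 0
0 | 1 | 1 | 0 | 1 | 1
0 | 1 | 0 | 1 | 0 | 0
0 | 1 | 0 | 0 | 1 | 1
0 | 0 | 1 | 1 | 1 | 1
0 | 0 | 1 | 0 | 0 | 0
0 | 0 | 0 | 1 | 1 | 1
0 | 0 | 0 | 0 | 0 | 0
The columns for φ and ψ agree on every row, so they are logically equivalent.

equivalent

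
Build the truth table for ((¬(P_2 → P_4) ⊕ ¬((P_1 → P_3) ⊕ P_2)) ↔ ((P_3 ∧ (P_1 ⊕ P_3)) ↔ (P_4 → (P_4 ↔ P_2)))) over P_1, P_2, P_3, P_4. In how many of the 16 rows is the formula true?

P_1 | P_2 | P_3 | P_4 || (P_2 → P_4) | ¬(P_2 → P_4) | (P_1 → P_3) | ((P_1 → P_3) ⊕ P_2) | ¬((P_1 → P_3) ⊕ P_2) | (P_1 ⊕ P_3) | (P_3 ∧ (P_1 ⊕ P_3)) | (P_4 ↔ P_2) | (P_4 → (P_4 ↔ P_2)) | φ
 0  |  0  |  0  |  0  ||      1      |      0       |      1      |          1          |          0           |      0      |          0          |      1      |          1          | 1
 0  |  0  |  0  |  1  ||      1      |      0       |      1      |          1          |          0           |      0      |          0          |      0      |          0          | 0
 0  |  0  |  1  |  0  ||      1      |      0       |      1      |          1          |          0           |      1      |          1          |      1      |          1          | 0
 0  |  0  |  1  |  1  ||      1      |      0       |      1      |          1          |          0           |      1      |          1          |      0      |          0          | 1
 0  |  1  |  0  |  0  ||      0      |      1       |      1      |          0          |          1           |      0      |          0          |      0      |          1          | 1
 0  |  1  |  0  |  1  ||      1      |      0       |      1      |          0          |          1           |      0      |          0          |      1      |          1          | 0
 0  |  1  |  1  |  0  ||      0      |      1       |      1      |          0          |          1           |      1      |          1          |      0      |          1          | 0
 0  |  1  |  1  |  1  ||      1      |      0       |      1      |          0          |          1           |      1      |          1          |      1      |          1          | 1
 1  |  0  |  0  |  0  ||      1      |      0       |      0      |          0          |          1           |      1      |          0          |      1      |          1          | 0
 1  |  0  |  0  |  1  ||      1      |      0       |      0      |          0          |          1           |      1      |          0          |      0      |          0          | 1
 1  |  0  |  1  |  0  ||      1      |      0       |      1      |          1          |          0           |      0      |          0          |      1      |          1          | 1
 1  |  0  |  1  |  1  ||      1      |      0       |      1      |          1          |          0           |      0      |          0          |      0      |          0          | 0
 1  |  1  |  0  |  0  ||      0      |      1       |      0      |          1          |          0           |      1      |          0          |      0      |          1          | 0
 1  |  1  |  0  |  1  ||      1      |      0       |      0      |          1          |          0           |      1      |          0          |      1      |          1          | 1
 1  |  1  |  1  |  0  ||      0      |      1       |      1      |          0          |          1           |      0      |          0          |      0      |          1          | 1
 1  |  1  |  1  |  1  ||      1      |      0       |      1      |          0          |          1           |      0      |          0          |      1      |          1          | 0
The formula is true on 8 of the 16 rows.

8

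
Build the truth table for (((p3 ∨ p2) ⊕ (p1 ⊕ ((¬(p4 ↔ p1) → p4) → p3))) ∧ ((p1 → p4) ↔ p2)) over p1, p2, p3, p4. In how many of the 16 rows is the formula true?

4

  p1  |   p2  |   p3  |   p4  | (p3 ∨ p2) | (p4 ↔ p1) | ¬(p4 ↔ p1) | (¬(p4 ↔ p1) → p4) | ((¬(p4 ↔ p1) → p4) → p3) | (p1 → p4) | ((p1 → p4) ↔ p2) |   φ  
----- | ----- | ----- | ----- | --------- | --------- | ---------- | ----------------- | ------------------------ | --------- | ---------------- | -----
 True |  True |  True |  True |    True   |    True   |   False    |        True       |           True           |    True   |       True       |  True
 True |  True |  True | False |    True   |   False   |    True    |       False       |           True           |   False   |      False       | False
 True |  True | False |  True |    True   |    True   |   False    |        True       |          False           |    True   |       True       | False
 True |  True | False | False |    True   |   False   |    True    |       False       |           True           |   False   |      False       | False
 True | False |  True |  True |    True   |    True   |   False    |        True       |           True           |    True   |      False       | False
 True | False |  True | False |    True   |   False   |    True    |       False       |           True           |   False   |       True       |  True
 True | False | False |  True |   False   |    True   |   False    |        True       |          False           |    True   |      False       | False
 True | False | False | False |   False   |   False   |    True    |       False       |           True           |   False   |       True       | False
False |  True |  True |  True |    True   |   False   |    True    |        True       |           True           |    True   |       True       | False
False |  True |  True | False |    True   |    True   |   False    |        True       |           True           |    True   |       True       | False
False |  True | False |  True |    True   |   False   |    True    |        True       |          False           |    True   |       True       |  True
False |  True | False | False |    True   |    True   |   False    |        True       |          False           |    True   |       True       |  True
False | False |  True |  True |    True   |   False   |    True    |        True       |           True           |    True   |      False       | False
False | False |  True | False |    True   |    True   |   False    |        True       |           True           |    True   |      False       | False
False | False | False |  True |   False   |   False   |    True    |        True       |          False           |    True   |      False       | False
False | False | False | False |   False   |    True   |   False    |        True       |          False           |    True   |      False       | False
The formula is true on 4 of the 16 rows.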